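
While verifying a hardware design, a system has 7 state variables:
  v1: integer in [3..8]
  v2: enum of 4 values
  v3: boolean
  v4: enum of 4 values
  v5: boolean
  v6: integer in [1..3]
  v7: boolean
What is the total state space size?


State space = product of domain sizes of all variables.
Domain sizes:
  v1 (integer in [3..8]): 6
  v2 (enum of 4 values): 4
  v3 (boolean): 2
  v4 (enum of 4 values): 4
  v5 (boolean): 2
  v6 (integer in [1..3]): 3
  v7 (boolean): 2
Product = 6 * 4 * 2 * 4 * 2 * 3 * 2 = 2304

2304


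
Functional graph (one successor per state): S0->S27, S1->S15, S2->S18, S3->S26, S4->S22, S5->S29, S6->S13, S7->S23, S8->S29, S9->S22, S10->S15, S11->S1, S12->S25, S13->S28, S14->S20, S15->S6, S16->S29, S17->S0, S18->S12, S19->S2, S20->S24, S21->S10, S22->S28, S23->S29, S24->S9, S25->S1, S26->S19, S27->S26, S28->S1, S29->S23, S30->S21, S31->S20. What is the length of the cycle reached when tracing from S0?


Trace from S0 until a state repeats:
  S0 -> S27 -> S26 -> S19 -> S2 -> S18 -> S12 -> S25 -> S1 -> S15 -> S6 -> S13 -> S28 -> S1
S1 first seen at step 8, revisited at step 13.
Cycle length = 13 - 8 = 5

5


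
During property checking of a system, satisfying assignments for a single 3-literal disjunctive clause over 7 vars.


Step 1: Total=2^7=128
Step 2: Unsat when all 3 false: 2^4=16
Step 3: Sat=128-16=112

112


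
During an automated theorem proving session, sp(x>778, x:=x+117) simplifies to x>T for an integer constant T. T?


Formula: sp(P, x:=E) = exists old_x. (x = E[old_x/x]) AND P[old_x/x] (old_x is the value of x before the assignment; eliminate old_x by solving x = E[old_x/x] for old_x)
Step 1: Precondition P: x>778, i.e. old_x > 778
Step 2: Assignment gives x = old_x + 117, so old_x = x - 117
Step 3: Substitute into P: x - 117 > 778
Step 4: Simplify: x > 778+117 = 895

895


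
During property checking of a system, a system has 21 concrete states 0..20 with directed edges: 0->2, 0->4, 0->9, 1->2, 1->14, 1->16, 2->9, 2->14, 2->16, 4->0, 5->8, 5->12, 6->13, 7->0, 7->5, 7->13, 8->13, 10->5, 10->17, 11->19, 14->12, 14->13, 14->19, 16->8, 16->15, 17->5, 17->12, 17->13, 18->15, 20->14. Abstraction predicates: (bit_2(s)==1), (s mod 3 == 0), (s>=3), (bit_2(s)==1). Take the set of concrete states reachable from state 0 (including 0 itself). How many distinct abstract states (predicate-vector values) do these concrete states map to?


BFS from 0:
Concrete reachable: {0, 2, 4, 8, 9, 12, 13, 14, 15, 16, 19}
Abstract via predicates (bit_2(s)==1), (s mod 3 == 0), (s>=3), (bit_2(s)==1):
  (0,0,0,0) <- {2}
  (0,0,1,0) <- {8, 16, 19}
  (0,1,0,0) <- {0}
  (0,1,1,0) <- {9}
  (1,0,1,1) <- {4, 13, 14}
  (1,1,1,1) <- {12, 15}
Distinct abstract states = 6

6


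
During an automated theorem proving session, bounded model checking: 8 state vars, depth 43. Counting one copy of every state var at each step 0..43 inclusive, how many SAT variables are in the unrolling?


BMC unrolls to depth k, creating one copy of each state var for steps 0..k.
Step count = 43 + 1 = 44 (steps 0 through 43)
Vars per step = 8
Total = 8 * 44 = 352

352


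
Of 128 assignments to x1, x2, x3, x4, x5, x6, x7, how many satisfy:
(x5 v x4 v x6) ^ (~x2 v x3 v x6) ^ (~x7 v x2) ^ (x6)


CNF with 4 clauses over 7 vars (128 assignments).
An assignment satisfies CNF iff every clause has >=1 true literal.
Check each row (bits = x1,x2,x3,x4,x5,x6,x7; clause T/F shown):
  row 0 [0000000]: clauses=FTTF -> 0
  row 1 [0000001]: clauses=FTFF -> 0
  row 2 [0000010]: clauses=TTTT -> 1
  row 3 [0000011]: clauses=TTFT -> 0
  row 4 [0000100]: clauses=TTTF -> 0
  (every remaining row is evaluated the same way; all 128 results are listed next)
Full result column, 8 rows per line (x1,x2,x3,x4 fixed per line; x5,x6,x7 runs 000..111 left to right):
  rows 0-7 [x1,x2,x3,x4=0000]: 00100010  (ones: 2)
  rows 8-15 [x1,x2,x3,x4=0001]: 00100010  (ones: 2)
  rows 16-23 [x1,x2,x3,x4=0010]: 00100010  (ones: 2)
  rows 24-31 [x1,x2,x3,x4=0011]: 00100010  (ones: 2)
  rows 32-39 [x1,x2,x3,x4=0100]: 00110011  (ones: 4)
  rows 40-47 [x1,x2,x3,x4=0101]: 00110011  (ones: 4)
  rows 48-55 [x1,x2,x3,x4=0110]: 00110011  (ones: 4)
  rows 56-63 [x1,x2,x3,x4=0111]: 00110011  (ones: 4)
  rows 64-71 [x1,x2,x3,x4=1000]: 00100010  (ones: 2)
  rows 72-79 [x1,x2,x3,x4=1001]: 00100010  (ones: 2)
  rows 80-87 [x1,x2,x3,x4=1010]: 00100010  (ones: 2)
  rows 88-95 [x1,x2,x3,x4=1011]: 00100010  (ones: 2)
  rows 96-103 [x1,x2,x3,x4=1100]: 00110011  (ones: 4)
  rows 104-111 [x1,x2,x3,x4=1101]: 00110011  (ones: 4)
  rows 112-119 [x1,x2,x3,x4=1110]: 00110011  (ones: 4)
  rows 120-127 [x1,x2,x3,x4=1111]: 00110011  (ones: 4)
Satisfying assignments = 2+2+2+2+4+4+4+4+2+2+2+2+4+4+4+4 = 48

48


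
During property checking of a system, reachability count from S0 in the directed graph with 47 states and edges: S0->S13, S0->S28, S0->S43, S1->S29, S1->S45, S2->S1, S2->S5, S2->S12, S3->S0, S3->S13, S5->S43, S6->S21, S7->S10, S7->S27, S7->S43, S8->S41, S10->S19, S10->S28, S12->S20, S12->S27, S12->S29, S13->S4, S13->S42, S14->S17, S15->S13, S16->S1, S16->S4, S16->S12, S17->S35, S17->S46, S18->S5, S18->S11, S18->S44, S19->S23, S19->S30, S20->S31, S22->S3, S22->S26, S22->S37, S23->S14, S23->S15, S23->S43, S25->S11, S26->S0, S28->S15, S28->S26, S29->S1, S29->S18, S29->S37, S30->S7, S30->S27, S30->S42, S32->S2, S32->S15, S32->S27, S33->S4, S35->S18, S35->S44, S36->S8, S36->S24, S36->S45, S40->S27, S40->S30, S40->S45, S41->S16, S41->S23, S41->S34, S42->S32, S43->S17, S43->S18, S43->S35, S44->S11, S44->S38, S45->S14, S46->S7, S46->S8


BFS from S0:
  layer 0: {S0}
  layer 1: {S13, S28, S43}
  layer 2: {S4, S15, S17, S18, S26, S35, S42}
  layer 3: {S5, S11, S32, S44, S46}
  layer 4: {S2, S7, S8, S27, S38}
  layer 5: {S1, S10, S12, S41}
  layer 6: {S16, S19, S20, S23, S29, S34, S45}
  layer 7: {S14, S30, S31, S37}
Reachable set: {S0, S1, S2, S4, S5, S7, S8, S10, S11, S12, S13, S14, S15, S16, S17, S18, S19, S20, S23, S26, S27, S28, S29, S30, S31, S32, S34, S35, S37, S38, S41, S42, S43, S44, S45, S46}
Count = 36

36


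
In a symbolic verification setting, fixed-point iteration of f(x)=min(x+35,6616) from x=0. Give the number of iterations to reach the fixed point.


Step 1: x=0, cap=6616, increment=35
Step 2: x grows by 35 each step until capped at 6616; fixed point is x=6616
Step 3: iterations = ceil(6616/35) = 190

190


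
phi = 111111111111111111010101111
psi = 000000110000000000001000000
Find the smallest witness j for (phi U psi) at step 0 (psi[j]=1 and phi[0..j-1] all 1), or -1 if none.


(phi U psi) at 0: need smallest j with psi[j]=1 and phi[i]=1 for all i in [0,j).
Scan from step 0:
  step 0: phi=1, psi=0 -> continue
  step 1: phi=1, psi=0 -> continue
  step 2: phi=1, psi=0 -> continue
  step 3: phi=1, psi=0 -> continue
  step 6: psi=1 and phi held for [0,6) -> witness found
Witness step = 6

6


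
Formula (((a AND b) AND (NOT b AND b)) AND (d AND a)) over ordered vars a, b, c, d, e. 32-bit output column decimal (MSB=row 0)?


Formula: (((a AND b) AND (NOT b AND b)) AND (d AND a)) over a, b, c, d, e (32 rows)
Evaluate each row (bits = a,b,c,d,e, MSB first):
  row 0 [00000]: (((0 AND 0) AND (NOT 0 AND 0)) AND (0 AND 0)) -> 0
  row 1 [00001]: (((0 AND 0) AND (NOT 0 AND 0)) AND (0 AND 0)) -> 0
  row 2 [00010]: (((0 AND 0) AND (NOT 0 AND 0)) AND (1 AND 0)) -> 0
  row 3 [00011]: (((0 AND 0) AND (NOT 0 AND 0)) AND (1 AND 0)) -> 0
  row 4 [00100]: (((0 AND 0) AND (NOT 0 AND 0)) AND (0 AND 0)) -> 0
  row 5 [00101]: (((0 AND 0) AND (NOT 0 AND 0)) AND (0 AND 0)) -> 0
  row 6 [00110]: (((0 AND 0) AND (NOT 0 AND 0)) AND (1 AND 0)) -> 0
  row 7 [00111]: (((0 AND 0) AND (NOT 0 AND 0)) AND (1 AND 0)) -> 0
  row 8 [01000]: (((0 AND 1) AND (NOT 1 AND 1)) AND (0 AND 0)) -> 0
  row 9 [01001]: (((0 AND 1) AND (NOT 1 AND 1)) AND (0 AND 0)) -> 0
  row 10 [01010]: (((0 AND 1) AND (NOT 1 AND 1)) AND (1 AND 0)) -> 0
  row 11 [01011]: (((0 AND 1) AND (NOT 1 AND 1)) AND (1 AND 0)) -> 0
  row 12 [01100]: (((0 AND 1) AND (NOT 1 AND 1)) AND (0 AND 0)) -> 0
  row 13 [01101]: (((0 AND 1) AND (NOT 1 AND 1)) AND (0 AND 0)) -> 0
  row 14 [01110]: (((0 AND 1) AND (NOT 1 AND 1)) AND (1 AND 0)) -> 0
  row 15 [01111]: (((0 AND 1) AND (NOT 1 AND 1)) AND (1 AND 0)) -> 0
  row 16 [10000]: (((1 AND 0) AND (NOT 0 AND 0)) AND (0 AND 1)) -> 0
  row 17 [10001]: (((1 AND 0) AND (NOT 0 AND 0)) AND (0 AND 1)) -> 0
  row 18 [10010]: (((1 AND 0) AND (NOT 0 AND 0)) AND (1 AND 1)) -> 0
  row 19 [10011]: (((1 AND 0) AND (NOT 0 AND 0)) AND (1 AND 1)) -> 0
  row 20 [10100]: (((1 AND 0) AND (NOT 0 AND 0)) AND (0 AND 1)) -> 0
  row 21 [10101]: (((1 AND 0) AND (NOT 0 AND 0)) AND (0 AND 1)) -> 0
  row 22 [10110]: (((1 AND 0) AND (NOT 0 AND 0)) AND (1 AND 1)) -> 0
  row 23 [10111]: (((1 AND 0) AND (NOT 0 AND 0)) AND (1 AND 1)) -> 0
  row 24 [11000]: (((1 AND 1) AND (NOT 1 AND 1)) AND (0 AND 1)) -> 0
  row 25 [11001]: (((1 AND 1) AND (NOT 1 AND 1)) AND (0 AND 1)) -> 0
  row 26 [11010]: (((1 AND 1) AND (NOT 1 AND 1)) AND (1 AND 1)) -> 0
  row 27 [11011]: (((1 AND 1) AND (NOT 1 AND 1)) AND (1 AND 1)) -> 0
  row 28 [11100]: (((1 AND 1) AND (NOT 1 AND 1)) AND (0 AND 1)) -> 0
  row 29 [11101]: (((1 AND 1) AND (NOT 1 AND 1)) AND (0 AND 1)) -> 0
  row 30 [11110]: (((1 AND 1) AND (NOT 1 AND 1)) AND (1 AND 1)) -> 0
  row 31 [11111]: (((1 AND 1) AND (NOT 1 AND 1)) AND (1 AND 1)) -> 0
Full result column, 4 rows per line (a,b,c fixed per line; d,e runs 00..11 left to right):
  rows 0-3 [a,b,c=000]: 0000  = hex 0
  rows 4-7 [a,b,c=001]: 0000  = hex 0
  rows 8-11 [a,b,c=010]: 0000  = hex 0
  rows 12-15 [a,b,c=011]: 0000  = hex 0
  rows 16-19 [a,b,c=100]: 0000  = hex 0
  rows 20-23 [a,b,c=101]: 0000  = hex 0
  rows 24-27 [a,b,c=110]: 0000  = hex 0
  rows 28-31 [a,b,c=111]: 0000  = hex 0
Output column (row 0 .. row 31) = 00000000000000000000000000000000
Output column grouped in 4s = 0000 0000 0000 0000 0000 0000 0000 0000 = 0x00000000
Convert to decimal digit by digit (value = value*16 + digit):
  0 -> 0
  0*16 + 0 = 0
  0*16 + 0 = 0
  0*16 + 0 = 0
  0*16 + 0 = 0
  0*16 + 0 = 0
  0*16 + 0 = 0
  0*16 + 0 = 0
Decimal = 0

0


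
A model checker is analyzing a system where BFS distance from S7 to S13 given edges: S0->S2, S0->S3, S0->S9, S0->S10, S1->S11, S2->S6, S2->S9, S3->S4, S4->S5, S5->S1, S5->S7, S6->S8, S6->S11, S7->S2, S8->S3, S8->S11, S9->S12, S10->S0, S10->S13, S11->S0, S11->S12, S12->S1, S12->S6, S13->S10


BFS layer-by-layer from S7:
  dist 0: {S7}
  dist 1: {S2}
  dist 2: {S6, S9}
  dist 3: {S8, S11, S12}
  dist 4: {S0, S1, S3}
  dist 5: {S4, S10}
  dist 6: {S5, S13}
  -> S13 reached at distance 6
Shortest path length = 6

6


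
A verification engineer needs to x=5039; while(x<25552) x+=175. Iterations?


Step 1: x goes from 5039 toward 25552 by 175; the body runs while x<25552, so iterations = ceil((bound-start)/step)
Step 2: Distance=20513
Step 3: ceil(20513/175)=118

118


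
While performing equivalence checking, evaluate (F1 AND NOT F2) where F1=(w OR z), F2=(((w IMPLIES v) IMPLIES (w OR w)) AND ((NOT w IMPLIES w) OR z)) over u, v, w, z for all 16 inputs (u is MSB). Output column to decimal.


F1 = (w OR z)
F2 = (((w IMPLIES v) IMPLIES (w OR w)) AND ((NOT w IMPLIES w) OR z))
Counterexample to F1=>F2 is where F1=1 and F2=0.
Evaluate each row (bits = u,v,w,z, MSB first):
  row 0 [0000]: F1=0 F2=0 -> F1&~F2 -> 0
  row 1 [0001]: F1=1 F2=0 -> F1&~F2 -> 1
  row 2 [0010]: F1=1 F2=1 -> F1&~F2 -> 0
  row 3 [0011]: F1=1 F2=1 -> F1&~F2 -> 0
  row 4 [0100]: F1=0 F2=0 -> F1&~F2 -> 0
  row 5 [0101]: F1=1 F2=0 -> F1&~F2 -> 1
  row 6 [0110]: F1=1 F2=1 -> F1&~F2 -> 0
  row 7 [0111]: F1=1 F2=1 -> F1&~F2 -> 0
  row 8 [1000]: F1=0 F2=0 -> F1&~F2 -> 0
  row 9 [1001]: F1=1 F2=0 -> F1&~F2 -> 1
  row 10 [1010]: F1=1 F2=1 -> F1&~F2 -> 0
  row 11 [1011]: F1=1 F2=1 -> F1&~F2 -> 0
  row 12 [1100]: F1=0 F2=0 -> F1&~F2 -> 0
  row 13 [1101]: F1=1 F2=0 -> F1&~F2 -> 1
  row 14 [1110]: F1=1 F2=1 -> F1&~F2 -> 0
  row 15 [1111]: F1=1 F2=1 -> F1&~F2 -> 0
Full result column, 4 rows per line (u,v fixed per line; w,z runs 00..11 left to right):
  rows 0-3 [u,v=00]: 0100  = hex 4
  rows 4-7 [u,v=01]: 0100  = hex 4
  rows 8-11 [u,v=10]: 0100  = hex 4
  rows 12-15 [u,v=11]: 0100  = hex 4
Counterexample vector (row 0 .. row 15) = 0100010001000100
Output column grouped in 4s = 0100 0100 0100 0100 = 0x4444
Convert to decimal digit by digit (value = value*16 + digit):
  4 -> 4
  4*16 + 4 = 68
  68*16 + 4 = 1092
  1092*16 + 4 = 17476
Decimal = 17476

17476


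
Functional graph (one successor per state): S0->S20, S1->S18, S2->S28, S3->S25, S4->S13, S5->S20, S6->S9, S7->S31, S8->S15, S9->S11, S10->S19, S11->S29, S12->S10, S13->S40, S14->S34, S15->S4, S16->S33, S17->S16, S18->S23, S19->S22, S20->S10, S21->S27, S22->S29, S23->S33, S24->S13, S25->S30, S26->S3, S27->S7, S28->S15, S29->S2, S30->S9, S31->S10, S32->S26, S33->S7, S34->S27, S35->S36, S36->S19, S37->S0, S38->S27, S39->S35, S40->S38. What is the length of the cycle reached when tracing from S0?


Trace from S0 until a state repeats:
  S0 -> S20 -> S10 -> S19 -> S22 -> S29 -> S2 -> S28 -> S15 -> S4 -> S13 -> S40 -> S38 -> S27 -> S7 -> S31 -> S10
S10 first seen at step 2, revisited at step 16.
Cycle length = 16 - 2 = 14

14


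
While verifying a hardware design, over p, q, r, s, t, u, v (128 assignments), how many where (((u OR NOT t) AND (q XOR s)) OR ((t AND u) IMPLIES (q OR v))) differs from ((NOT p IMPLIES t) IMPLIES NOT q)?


F1 = (((u OR NOT t) AND (q XOR s)) OR ((t AND u) IMPLIES (q OR v)))
F2 = ((NOT p IMPLIES t) IMPLIES NOT q)
Evaluate both on each of 128 rows (bits = p,q,r,s,t,u,v):
  row 0 [0000000]: F1=1 F2=1 -> 0
  row 1 [0000001]: F1=1 F2=1 -> 0
  row 2 [0000010]: F1=1 F2=1 -> 0
  row 3 [0000011]: F1=1 F2=1 -> 0
  row 4 [0000100]: F1=1 F2=1 -> 0
  (every remaining row is evaluated the same way; all 128 results are listed next)
Full result column, 8 rows per line (p,q,r,s fixed per line; t,u,v runs 000..111 left to right):
  rows 0-7 [p,q,r,s=0000]: 00000010  (ones: 1)
  rows 8-15 [p,q,r,s=0001]: 00000000  (ones: 0)
  rows 16-23 [p,q,r,s=0010]: 00000010  (ones: 1)
  rows 24-31 [p,q,r,s=0011]: 00000000  (ones: 0)
  rows 32-39 [p,q,r,s=0100]: 00001111  (ones: 4)
  rows 40-47 [p,q,r,s=0101]: 00001111  (ones: 4)
  rows 48-55 [p,q,r,s=0110]: 00001111  (ones: 4)
  rows 56-63 [p,q,r,s=0111]: 00001111  (ones: 4)
  rows 64-71 [p,q,r,s=1000]: 00000010  (ones: 1)
  rows 72-79 [p,q,r,s=1001]: 00000000  (ones: 0)
  rows 80-87 [p,q,r,s=1010]: 00000010  (ones: 1)
  rows 88-95 [p,q,r,s=1011]: 00000000  (ones: 0)
  rows 96-103 [p,q,r,s=1100]: 11111111  (ones: 8)
  rows 104-111 [p,q,r,s=1101]: 11111111  (ones: 8)
  rows 112-119 [p,q,r,s=1110]: 11111111  (ones: 8)
  rows 120-127 [p,q,r,s=1111]: 11111111  (ones: 8)
Disagreements = 1+0+1+0+4+4+4+4+1+0+1+0+8+8+8+8 = 52

52


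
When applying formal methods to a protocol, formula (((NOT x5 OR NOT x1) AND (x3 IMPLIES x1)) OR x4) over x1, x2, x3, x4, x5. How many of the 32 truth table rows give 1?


Formula: (((NOT x5 OR NOT x1) AND (x3 IMPLIES x1)) OR x4) over 5 vars (32 rows)
Evaluate each row (x1, x2, x3, x4, x5 as bits, MSB first):
  row 0 [00000]: (((NOT 0 OR NOT 0) AND (0 IMPLIES 0)) OR 0) -> 1
  row 1 [00001]: (((NOT 1 OR NOT 0) AND (0 IMPLIES 0)) OR 0) -> 1
  row 2 [00010]: (((NOT 0 OR NOT 0) AND (0 IMPLIES 0)) OR 1) -> 1
  row 3 [00011]: (((NOT 1 OR NOT 0) AND (0 IMPLIES 0)) OR 1) -> 1
  row 4 [00100]: (((NOT 0 OR NOT 0) AND (1 IMPLIES 0)) OR 0) -> 0
  row 5 [00101]: (((NOT 1 OR NOT 0) AND (1 IMPLIES 0)) OR 0) -> 0
  row 6 [00110]: (((NOT 0 OR NOT 0) AND (1 IMPLIES 0)) OR 1) -> 1
  row 7 [00111]: (((NOT 1 OR NOT 0) AND (1 IMPLIES 0)) OR 1) -> 1
  row 8 [01000]: (((NOT 0 OR NOT 0) AND (0 IMPLIES 0)) OR 0) -> 1
  row 9 [01001]: (((NOT 1 OR NOT 0) AND (0 IMPLIES 0)) OR 0) -> 1
  row 10 [01010]: (((NOT 0 OR NOT 0) AND (0 IMPLIES 0)) OR 1) -> 1
  row 11 [01011]: (((NOT 1 OR NOT 0) AND (0 IMPLIES 0)) OR 1) -> 1
  row 12 [01100]: (((NOT 0 OR NOT 0) AND (1 IMPLIES 0)) OR 0) -> 0
  row 13 [01101]: (((NOT 1 OR NOT 0) AND (1 IMPLIES 0)) OR 0) -> 0
  row 14 [01110]: (((NOT 0 OR NOT 0) AND (1 IMPLIES 0)) OR 1) -> 1
  row 15 [01111]: (((NOT 1 OR NOT 0) AND (1 IMPLIES 0)) OR 1) -> 1
  row 16 [10000]: (((NOT 0 OR NOT 1) AND (0 IMPLIES 1)) OR 0) -> 1
  row 17 [10001]: (((NOT 1 OR NOT 1) AND (0 IMPLIES 1)) OR 0) -> 0
  row 18 [10010]: (((NOT 0 OR NOT 1) AND (0 IMPLIES 1)) OR 1) -> 1
  row 19 [10011]: (((NOT 1 OR NOT 1) AND (0 IMPLIES 1)) OR 1) -> 1
  row 20 [10100]: (((NOT 0 OR NOT 1) AND (1 IMPLIES 1)) OR 0) -> 1
  row 21 [10101]: (((NOT 1 OR NOT 1) AND (1 IMPLIES 1)) OR 0) -> 0
  row 22 [10110]: (((NOT 0 OR NOT 1) AND (1 IMPLIES 1)) OR 1) -> 1
  row 23 [10111]: (((NOT 1 OR NOT 1) AND (1 IMPLIES 1)) OR 1) -> 1
  row 24 [11000]: (((NOT 0 OR NOT 1) AND (0 IMPLIES 1)) OR 0) -> 1
  row 25 [11001]: (((NOT 1 OR NOT 1) AND (0 IMPLIES 1)) OR 0) -> 0
  row 26 [11010]: (((NOT 0 OR NOT 1) AND (0 IMPLIES 1)) OR 1) -> 1
  row 27 [11011]: (((NOT 1 OR NOT 1) AND (0 IMPLIES 1)) OR 1) -> 1
  row 28 [11100]: (((NOT 0 OR NOT 1) AND (1 IMPLIES 1)) OR 0) -> 1
  row 29 [11101]: (((NOT 1 OR NOT 1) AND (1 IMPLIES 1)) OR 0) -> 0
  row 30 [11110]: (((NOT 0 OR NOT 1) AND (1 IMPLIES 1)) OR 1) -> 1
  row 31 [11111]: (((NOT 1 OR NOT 1) AND (1 IMPLIES 1)) OR 1) -> 1
Full result column, 8 rows per line (x1,x2 fixed per line; x3,x4,x5 runs 000..111 left to right):
  rows 0-7 [x1,x2=00]: 11110011  (ones: 6)
  rows 8-15 [x1,x2=01]: 11110011  (ones: 6)
  rows 16-23 [x1,x2=10]: 10111011  (ones: 6)
  rows 24-31 [x1,x2=11]: 10111011  (ones: 6)
Count of 1-rows = 6+6+6+6 = 24

24


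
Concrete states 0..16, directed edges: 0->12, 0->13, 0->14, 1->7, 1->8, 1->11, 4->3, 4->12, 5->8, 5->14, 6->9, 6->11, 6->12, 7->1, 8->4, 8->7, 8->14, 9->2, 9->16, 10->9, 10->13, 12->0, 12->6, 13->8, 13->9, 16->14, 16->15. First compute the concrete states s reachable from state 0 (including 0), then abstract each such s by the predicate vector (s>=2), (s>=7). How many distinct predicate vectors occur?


BFS from 0:
Concrete reachable: {0, 1, 2, 3, 4, 6, 7, 8, 9, 11, 12, 13, 14, 15, 16}
Abstract via predicates (s>=2), (s>=7):
  (0,0) <- {0, 1}
  (1,0) <- {2, 3, 4, 6}
  (1,1) <- {7, 8, 9, 11, 12, 13, 14, 15, 16}
Distinct abstract states = 3

3


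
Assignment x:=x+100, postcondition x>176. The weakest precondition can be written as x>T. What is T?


Formula: wp(x:=E, P) = P[E/x] (substitute E for x in postcondition)
Step 1: Postcondition: x>176
Step 2: Substitute x+100 for x: x+100>176
Step 3: Solve for x: x > 176-100 = 76

76


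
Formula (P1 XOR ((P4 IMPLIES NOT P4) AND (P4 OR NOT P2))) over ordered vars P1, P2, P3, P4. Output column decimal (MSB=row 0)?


Formula: (P1 XOR ((P4 IMPLIES NOT P4) AND (P4 OR NOT P2))) over P1, P2, P3, P4 (16 rows)
Evaluate each row (bits = P1,P2,P3,P4, MSB first):
  row 0 [0000]: (0 XOR ((0 IMPLIES NOT 0) AND (0 OR NOT 0))) -> 1
  row 1 [0001]: (0 XOR ((1 IMPLIES NOT 1) AND (1 OR NOT 0))) -> 0
  row 2 [0010]: (0 XOR ((0 IMPLIES NOT 0) AND (0 OR NOT 0))) -> 1
  row 3 [0011]: (0 XOR ((1 IMPLIES NOT 1) AND (1 OR NOT 0))) -> 0
  row 4 [0100]: (0 XOR ((0 IMPLIES NOT 0) AND (0 OR NOT 1))) -> 0
  row 5 [0101]: (0 XOR ((1 IMPLIES NOT 1) AND (1 OR NOT 1))) -> 0
  row 6 [0110]: (0 XOR ((0 IMPLIES NOT 0) AND (0 OR NOT 1))) -> 0
  row 7 [0111]: (0 XOR ((1 IMPLIES NOT 1) AND (1 OR NOT 1))) -> 0
  row 8 [1000]: (1 XOR ((0 IMPLIES NOT 0) AND (0 OR NOT 0))) -> 0
  row 9 [1001]: (1 XOR ((1 IMPLIES NOT 1) AND (1 OR NOT 0))) -> 1
  row 10 [1010]: (1 XOR ((0 IMPLIES NOT 0) AND (0 OR NOT 0))) -> 0
  row 11 [1011]: (1 XOR ((1 IMPLIES NOT 1) AND (1 OR NOT 0))) -> 1
  row 12 [1100]: (1 XOR ((0 IMPLIES NOT 0) AND (0 OR NOT 1))) -> 1
  row 13 [1101]: (1 XOR ((1 IMPLIES NOT 1) AND (1 OR NOT 1))) -> 1
  row 14 [1110]: (1 XOR ((0 IMPLIES NOT 0) AND (0 OR NOT 1))) -> 1
  row 15 [1111]: (1 XOR ((1 IMPLIES NOT 1) AND (1 OR NOT 1))) -> 1
Full result column, 4 rows per line (P1,P2 fixed per line; P3,P4 runs 00..11 left to right):
  rows 0-3 [P1,P2=00]: 1010  = hex A
  rows 4-7 [P1,P2=01]: 0000  = hex 0
  rows 8-11 [P1,P2=10]: 0101  = hex 5
  rows 12-15 [P1,P2=11]: 1111  = hex F
Output column (row 0 .. row 15) = 1010000001011111
Output column grouped in 4s = 1010 0000 0101 1111 = 0xA05F
Convert to decimal digit by digit (value = value*16 + digit):
  A -> 10
  10*16 + 0 = 160
  160*16 + 5 = 2565
  2565*16 + 15 (F) = 41055
Decimal = 41055

41055


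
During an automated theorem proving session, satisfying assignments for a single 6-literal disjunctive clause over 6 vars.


Step 1: Total=2^6=64
Step 2: Unsat when all 6 false: 2^0=1
Step 3: Sat=64-1=63

63


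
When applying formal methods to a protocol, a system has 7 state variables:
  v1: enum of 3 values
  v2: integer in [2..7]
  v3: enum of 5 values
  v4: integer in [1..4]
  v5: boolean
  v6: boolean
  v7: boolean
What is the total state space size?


State space = product of domain sizes of all variables.
Domain sizes:
  v1 (enum of 3 values): 3
  v2 (integer in [2..7]): 6
  v3 (enum of 5 values): 5
  v4 (integer in [1..4]): 4
  v5 (boolean): 2
  v6 (boolean): 2
  v7 (boolean): 2
Product = 3 * 6 * 5 * 4 * 2 * 2 * 2 = 2880

2880


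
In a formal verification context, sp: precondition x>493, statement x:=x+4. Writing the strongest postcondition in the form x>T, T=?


Formula: sp(P, x:=E) = exists old_x. (x = E[old_x/x]) AND P[old_x/x] (old_x is the value of x before the assignment; eliminate old_x by solving x = E[old_x/x] for old_x)
Step 1: Precondition P: x>493, i.e. old_x > 493
Step 2: Assignment gives x = old_x + 4, so old_x = x - 4
Step 3: Substitute into P: x - 4 > 493
Step 4: Simplify: x > 493+4 = 497

497


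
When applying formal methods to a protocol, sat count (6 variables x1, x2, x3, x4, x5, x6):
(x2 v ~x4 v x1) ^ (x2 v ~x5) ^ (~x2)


CNF with 3 clauses over 6 vars (64 assignments).
An assignment satisfies CNF iff every clause has >=1 true literal.
Check each row (bits = x1,x2,x3,x4,x5,x6; clause T/F shown):
  row 0 [000000]: clauses=TTT -> 1
  row 1 [000001]: clauses=TTT -> 1
  row 2 [000010]: clauses=TFT -> 0
  row 3 [000011]: clauses=TFT -> 0
  row 4 [000100]: clauses=FTT -> 0
  (every remaining row is evaluated the same way; all 64 results are listed next)
Full result column, 8 rows per line (x1,x2,x3 fixed per line; x4,x5,x6 runs 000..111 left to right):
  rows 0-7 [x1,x2,x3=000]: 11000000  (ones: 2)
  rows 8-15 [x1,x2,x3=001]: 11000000  (ones: 2)
  rows 16-23 [x1,x2,x3=010]: 00000000  (ones: 0)
  rows 24-31 [x1,x2,x3=011]: 00000000  (ones: 0)
  rows 32-39 [x1,x2,x3=100]: 11001100  (ones: 4)
  rows 40-47 [x1,x2,x3=101]: 11001100  (ones: 4)
  rows 48-55 [x1,x2,x3=110]: 00000000  (ones: 0)
  rows 56-63 [x1,x2,x3=111]: 00000000  (ones: 0)
Satisfying assignments = 2+2+0+0+4+4+0+0 = 12

12


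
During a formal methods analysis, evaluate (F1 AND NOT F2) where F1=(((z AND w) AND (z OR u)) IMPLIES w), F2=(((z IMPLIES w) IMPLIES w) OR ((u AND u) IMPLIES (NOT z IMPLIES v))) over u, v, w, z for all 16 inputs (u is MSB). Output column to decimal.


F1 = (((z AND w) AND (z OR u)) IMPLIES w)
F2 = (((z IMPLIES w) IMPLIES w) OR ((u AND u) IMPLIES (NOT z IMPLIES v)))
Counterexample to F1=>F2 is where F1=1 and F2=0.
Evaluate each row (bits = u,v,w,z, MSB first):
  row 0 [0000]: F1=1 F2=1 -> F1&~F2 -> 0
  row 1 [0001]: F1=1 F2=1 -> F1&~F2 -> 0
  row 2 [0010]: F1=1 F2=1 -> F1&~F2 -> 0
  row 3 [0011]: F1=1 F2=1 -> F1&~F2 -> 0
  row 4 [0100]: F1=1 F2=1 -> F1&~F2 -> 0
  row 5 [0101]: F1=1 F2=1 -> F1&~F2 -> 0
  row 6 [0110]: F1=1 F2=1 -> F1&~F2 -> 0
  row 7 [0111]: F1=1 F2=1 -> F1&~F2 -> 0
  row 8 [1000]: F1=1 F2=0 -> F1&~F2 -> 1
  row 9 [1001]: F1=1 F2=1 -> F1&~F2 -> 0
  row 10 [1010]: F1=1 F2=1 -> F1&~F2 -> 0
  row 11 [1011]: F1=1 F2=1 -> F1&~F2 -> 0
  row 12 [1100]: F1=1 F2=1 -> F1&~F2 -> 0
  row 13 [1101]: F1=1 F2=1 -> F1&~F2 -> 0
  row 14 [1110]: F1=1 F2=1 -> F1&~F2 -> 0
  row 15 [1111]: F1=1 F2=1 -> F1&~F2 -> 0
Full result column, 4 rows per line (u,v fixed per line; w,z runs 00..11 left to right):
  rows 0-3 [u,v=00]: 0000  = hex 0
  rows 4-7 [u,v=01]: 0000  = hex 0
  rows 8-11 [u,v=10]: 1000  = hex 8
  rows 12-15 [u,v=11]: 0000  = hex 0
Counterexample vector (row 0 .. row 15) = 0000000010000000
Output column grouped in 4s = 0000 0000 1000 0000 = 0x0080
Convert to decimal digit by digit (value = value*16 + digit):
  0 -> 0
  0*16 + 0 = 0
  0*16 + 8 = 8
  8*16 + 0 = 128
Decimal = 128

128


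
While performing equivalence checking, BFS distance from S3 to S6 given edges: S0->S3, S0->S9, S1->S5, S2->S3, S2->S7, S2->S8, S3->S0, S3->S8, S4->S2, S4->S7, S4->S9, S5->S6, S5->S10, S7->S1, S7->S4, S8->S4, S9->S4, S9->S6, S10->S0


BFS layer-by-layer from S3:
  dist 0: {S3}
  dist 1: {S0, S8}
  dist 2: {S4, S9}
  dist 3: {S2, S6, S7}
  -> S6 reached at distance 3
Shortest path length = 3

3


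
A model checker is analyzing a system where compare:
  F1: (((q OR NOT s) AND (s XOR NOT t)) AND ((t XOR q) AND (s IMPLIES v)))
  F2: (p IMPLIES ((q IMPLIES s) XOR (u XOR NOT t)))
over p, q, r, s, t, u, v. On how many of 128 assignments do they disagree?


F1 = (((q OR NOT s) AND (s XOR NOT t)) AND ((t XOR q) AND (s IMPLIES v)))
F2 = (p IMPLIES ((q IMPLIES s) XOR (u XOR NOT t)))
Evaluate both on each of 128 rows (bits = p,q,r,s,t,u,v):
  row 0 [0000000]: F1=0 F2=1 (differ) -> 1
  row 1 [0000001]: F1=0 F2=1 (differ) -> 1
  row 2 [0000010]: F1=0 F2=1 (differ) -> 1
  row 3 [0000011]: F1=0 F2=1 (differ) -> 1
  row 4 [0000100]: F1=0 F2=1 (differ) -> 1
  (every remaining row is evaluated the same way; all 128 results are listed next)
Full result column, 8 rows per line (p,q,r,s fixed per line; t,u,v runs 000..111 left to right):
  rows 0-7 [p,q,r,s=0000]: 11111111  (ones: 8)
  rows 8-15 [p,q,r,s=0001]: 11111111  (ones: 8)
  rows 16-23 [p,q,r,s=0010]: 11111111  (ones: 8)
  rows 24-31 [p,q,r,s=0011]: 11111111  (ones: 8)
  rows 32-39 [p,q,r,s=0100]: 00001111  (ones: 4)
  rows 40-47 [p,q,r,s=0101]: 11111111  (ones: 8)
  rows 48-55 [p,q,r,s=0110]: 00001111  (ones: 4)
  rows 56-63 [p,q,r,s=0111]: 11111111  (ones: 8)
  rows 64-71 [p,q,r,s=1000]: 00111100  (ones: 4)
  rows 72-79 [p,q,r,s=1001]: 00111100  (ones: 4)
  rows 80-87 [p,q,r,s=1010]: 00111100  (ones: 4)
  rows 88-95 [p,q,r,s=1011]: 00111100  (ones: 4)
  rows 96-103 [p,q,r,s=1100]: 00110011  (ones: 4)
  rows 104-111 [p,q,r,s=1101]: 00111100  (ones: 4)
  rows 112-119 [p,q,r,s=1110]: 00110011  (ones: 4)
  rows 120-127 [p,q,r,s=1111]: 00111100  (ones: 4)
Disagreements = 8+8+8+8+4+8+4+8+4+4+4+4+4+4+4+4 = 88

88


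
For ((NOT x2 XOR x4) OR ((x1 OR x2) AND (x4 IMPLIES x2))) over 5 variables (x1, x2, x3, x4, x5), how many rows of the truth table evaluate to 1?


Formula: ((NOT x2 XOR x4) OR ((x1 OR x2) AND (x4 IMPLIES x2))) over 5 vars (32 rows)
Evaluate each row (x1, x2, x3, x4, x5 as bits, MSB first):
  row 0 [00000]: ((NOT 0 XOR 0) OR ((0 OR 0) AND (0 IMPLIES 0))) -> 1
  row 1 [00001]: ((NOT 0 XOR 0) OR ((0 OR 0) AND (0 IMPLIES 0))) -> 1
  row 2 [00010]: ((NOT 0 XOR 1) OR ((0 OR 0) AND (1 IMPLIES 0))) -> 0
  row 3 [00011]: ((NOT 0 XOR 1) OR ((0 OR 0) AND (1 IMPLIES 0))) -> 0
  row 4 [00100]: ((NOT 0 XOR 0) OR ((0 OR 0) AND (0 IMPLIES 0))) -> 1
  row 5 [00101]: ((NOT 0 XOR 0) OR ((0 OR 0) AND (0 IMPLIES 0))) -> 1
  row 6 [00110]: ((NOT 0 XOR 1) OR ((0 OR 0) AND (1 IMPLIES 0))) -> 0
  row 7 [00111]: ((NOT 0 XOR 1) OR ((0 OR 0) AND (1 IMPLIES 0))) -> 0
  row 8 [01000]: ((NOT 1 XOR 0) OR ((0 OR 1) AND (0 IMPLIES 1))) -> 1
  row 9 [01001]: ((NOT 1 XOR 0) OR ((0 OR 1) AND (0 IMPLIES 1))) -> 1
  row 10 [01010]: ((NOT 1 XOR 1) OR ((0 OR 1) AND (1 IMPLIES 1))) -> 1
  row 11 [01011]: ((NOT 1 XOR 1) OR ((0 OR 1) AND (1 IMPLIES 1))) -> 1
  row 12 [01100]: ((NOT 1 XOR 0) OR ((0 OR 1) AND (0 IMPLIES 1))) -> 1
  row 13 [01101]: ((NOT 1 XOR 0) OR ((0 OR 1) AND (0 IMPLIES 1))) -> 1
  row 14 [01110]: ((NOT 1 XOR 1) OR ((0 OR 1) AND (1 IMPLIES 1))) -> 1
  row 15 [01111]: ((NOT 1 XOR 1) OR ((0 OR 1) AND (1 IMPLIES 1))) -> 1
  row 16 [10000]: ((NOT 0 XOR 0) OR ((1 OR 0) AND (0 IMPLIES 0))) -> 1
  row 17 [10001]: ((NOT 0 XOR 0) OR ((1 OR 0) AND (0 IMPLIES 0))) -> 1
  row 18 [10010]: ((NOT 0 XOR 1) OR ((1 OR 0) AND (1 IMPLIES 0))) -> 0
  row 19 [10011]: ((NOT 0 XOR 1) OR ((1 OR 0) AND (1 IMPLIES 0))) -> 0
  row 20 [10100]: ((NOT 0 XOR 0) OR ((1 OR 0) AND (0 IMPLIES 0))) -> 1
  row 21 [10101]: ((NOT 0 XOR 0) OR ((1 OR 0) AND (0 IMPLIES 0))) -> 1
  row 22 [10110]: ((NOT 0 XOR 1) OR ((1 OR 0) AND (1 IMPLIES 0))) -> 0
  row 23 [10111]: ((NOT 0 XOR 1) OR ((1 OR 0) AND (1 IMPLIES 0))) -> 0
  row 24 [11000]: ((NOT 1 XOR 0) OR ((1 OR 1) AND (0 IMPLIES 1))) -> 1
  row 25 [11001]: ((NOT 1 XOR 0) OR ((1 OR 1) AND (0 IMPLIES 1))) -> 1
  row 26 [11010]: ((NOT 1 XOR 1) OR ((1 OR 1) AND (1 IMPLIES 1))) -> 1
  row 27 [11011]: ((NOT 1 XOR 1) OR ((1 OR 1) AND (1 IMPLIES 1))) -> 1
  row 28 [11100]: ((NOT 1 XOR 0) OR ((1 OR 1) AND (0 IMPLIES 1))) -> 1
  row 29 [11101]: ((NOT 1 XOR 0) OR ((1 OR 1) AND (0 IMPLIES 1))) -> 1
  row 30 [11110]: ((NOT 1 XOR 1) OR ((1 OR 1) AND (1 IMPLIES 1))) -> 1
  row 31 [11111]: ((NOT 1 XOR 1) OR ((1 OR 1) AND (1 IMPLIES 1))) -> 1
Full result column, 8 rows per line (x1,x2 fixed per line; x3,x4,x5 runs 000..111 left to right):
  rows 0-7 [x1,x2=00]: 11001100  (ones: 4)
  rows 8-15 [x1,x2=01]: 11111111  (ones: 8)
  rows 16-23 [x1,x2=10]: 11001100  (ones: 4)
  rows 24-31 [x1,x2=11]: 11111111  (ones: 8)
Count of 1-rows = 4+8+4+8 = 24

24


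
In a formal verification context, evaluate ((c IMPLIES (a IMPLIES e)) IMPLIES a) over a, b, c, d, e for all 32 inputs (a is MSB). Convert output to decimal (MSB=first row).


Formula: ((c IMPLIES (a IMPLIES e)) IMPLIES a) over a, b, c, d, e (32 rows)
Evaluate each row (bits = a,b,c,d,e, MSB first):
  row 0 [00000]: ((0 IMPLIES (0 IMPLIES 0)) IMPLIES 0) -> 0
  row 1 [00001]: ((0 IMPLIES (0 IMPLIES 1)) IMPLIES 0) -> 0
  row 2 [00010]: ((0 IMPLIES (0 IMPLIES 0)) IMPLIES 0) -> 0
  row 3 [00011]: ((0 IMPLIES (0 IMPLIES 1)) IMPLIES 0) -> 0
  row 4 [00100]: ((1 IMPLIES (0 IMPLIES 0)) IMPLIES 0) -> 0
  row 5 [00101]: ((1 IMPLIES (0 IMPLIES 1)) IMPLIES 0) -> 0
  row 6 [00110]: ((1 IMPLIES (0 IMPLIES 0)) IMPLIES 0) -> 0
  row 7 [00111]: ((1 IMPLIES (0 IMPLIES 1)) IMPLIES 0) -> 0
  row 8 [01000]: ((0 IMPLIES (0 IMPLIES 0)) IMPLIES 0) -> 0
  row 9 [01001]: ((0 IMPLIES (0 IMPLIES 1)) IMPLIES 0) -> 0
  row 10 [01010]: ((0 IMPLIES (0 IMPLIES 0)) IMPLIES 0) -> 0
  row 11 [01011]: ((0 IMPLIES (0 IMPLIES 1)) IMPLIES 0) -> 0
  row 12 [01100]: ((1 IMPLIES (0 IMPLIES 0)) IMPLIES 0) -> 0
  row 13 [01101]: ((1 IMPLIES (0 IMPLIES 1)) IMPLIES 0) -> 0
  row 14 [01110]: ((1 IMPLIES (0 IMPLIES 0)) IMPLIES 0) -> 0
  row 15 [01111]: ((1 IMPLIES (0 IMPLIES 1)) IMPLIES 0) -> 0
  row 16 [10000]: ((0 IMPLIES (1 IMPLIES 0)) IMPLIES 1) -> 1
  row 17 [10001]: ((0 IMPLIES (1 IMPLIES 1)) IMPLIES 1) -> 1
  row 18 [10010]: ((0 IMPLIES (1 IMPLIES 0)) IMPLIES 1) -> 1
  row 19 [10011]: ((0 IMPLIES (1 IMPLIES 1)) IMPLIES 1) -> 1
  row 20 [10100]: ((1 IMPLIES (1 IMPLIES 0)) IMPLIES 1) -> 1
  row 21 [10101]: ((1 IMPLIES (1 IMPLIES 1)) IMPLIES 1) -> 1
  row 22 [10110]: ((1 IMPLIES (1 IMPLIES 0)) IMPLIES 1) -> 1
  row 23 [10111]: ((1 IMPLIES (1 IMPLIES 1)) IMPLIES 1) -> 1
  row 24 [11000]: ((0 IMPLIES (1 IMPLIES 0)) IMPLIES 1) -> 1
  row 25 [11001]: ((0 IMPLIES (1 IMPLIES 1)) IMPLIES 1) -> 1
  row 26 [11010]: ((0 IMPLIES (1 IMPLIES 0)) IMPLIES 1) -> 1
  row 27 [11011]: ((0 IMPLIES (1 IMPLIES 1)) IMPLIES 1) -> 1
  row 28 [11100]: ((1 IMPLIES (1 IMPLIES 0)) IMPLIES 1) -> 1
  row 29 [11101]: ((1 IMPLIES (1 IMPLIES 1)) IMPLIES 1) -> 1
  row 30 [11110]: ((1 IMPLIES (1 IMPLIES 0)) IMPLIES 1) -> 1
  row 31 [11111]: ((1 IMPLIES (1 IMPLIES 1)) IMPLIES 1) -> 1
Full result column, 4 rows per line (a,b,c fixed per line; d,e runs 00..11 left to right):
  rows 0-3 [a,b,c=000]: 0000  = hex 0
  rows 4-7 [a,b,c=001]: 0000  = hex 0
  rows 8-11 [a,b,c=010]: 0000  = hex 0
  rows 12-15 [a,b,c=011]: 0000  = hex 0
  rows 16-19 [a,b,c=100]: 1111  = hex F
  rows 20-23 [a,b,c=101]: 1111  = hex F
  rows 24-27 [a,b,c=110]: 1111  = hex F
  rows 28-31 [a,b,c=111]: 1111  = hex F
Output column (row 0 .. row 31) = 00000000000000001111111111111111
Output column grouped in 4s = 0000 0000 0000 0000 1111 1111 1111 1111 = 0x0000FFFF
Convert to decimal digit by digit (value = value*16 + digit):
  0 -> 0
  0*16 + 0 = 0
  0*16 + 0 = 0
  0*16 + 0 = 0
  0*16 + 15 (F) = 15
  15*16 + 15 (F) = 255
  255*16 + 15 (F) = 4095
  4095*16 + 15 (F) = 65535
Decimal = 65535

65535


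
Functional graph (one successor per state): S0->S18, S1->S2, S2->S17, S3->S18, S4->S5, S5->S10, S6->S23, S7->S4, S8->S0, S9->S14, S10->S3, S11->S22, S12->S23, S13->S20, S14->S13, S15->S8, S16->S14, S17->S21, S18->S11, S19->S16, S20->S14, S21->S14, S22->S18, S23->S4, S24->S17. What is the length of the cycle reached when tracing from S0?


Trace from S0 until a state repeats:
  S0 -> S18 -> S11 -> S22 -> S18
S18 first seen at step 1, revisited at step 4.
Cycle length = 4 - 1 = 3

3


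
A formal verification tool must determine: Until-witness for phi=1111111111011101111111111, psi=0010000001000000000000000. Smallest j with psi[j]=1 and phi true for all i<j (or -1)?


(phi U psi) at 0: need smallest j with psi[j]=1 and phi[i]=1 for all i in [0,j).
Scan from step 0:
  step 0: phi=1, psi=0 -> continue
  step 1: phi=1, psi=0 -> continue
  step 2: psi=1 and phi held for [0,2) -> witness found
Witness step = 2

2


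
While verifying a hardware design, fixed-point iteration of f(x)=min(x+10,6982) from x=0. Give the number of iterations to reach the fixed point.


Step 1: x=0, cap=6982, increment=10
Step 2: x grows by 10 each step until capped at 6982; fixed point is x=6982
Step 3: iterations = ceil(6982/10) = 699

699


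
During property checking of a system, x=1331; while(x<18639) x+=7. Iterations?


Step 1: x goes from 1331 toward 18639 by 7; the body runs while x<18639, so iterations = ceil((bound-start)/step)
Step 2: Distance=17308
Step 3: ceil(17308/7)=2473

2473


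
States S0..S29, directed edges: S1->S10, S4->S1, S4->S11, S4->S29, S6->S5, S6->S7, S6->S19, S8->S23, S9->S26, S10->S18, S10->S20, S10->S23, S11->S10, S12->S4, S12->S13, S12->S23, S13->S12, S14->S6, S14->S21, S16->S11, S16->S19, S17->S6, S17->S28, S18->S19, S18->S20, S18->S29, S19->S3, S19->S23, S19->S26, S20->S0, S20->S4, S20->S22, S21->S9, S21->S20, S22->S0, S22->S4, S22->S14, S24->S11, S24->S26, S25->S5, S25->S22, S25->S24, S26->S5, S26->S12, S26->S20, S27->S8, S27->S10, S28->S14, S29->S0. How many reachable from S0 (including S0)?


BFS from S0:
  layer 0: {S0}
Reachable set: {S0}
Count = 1

1


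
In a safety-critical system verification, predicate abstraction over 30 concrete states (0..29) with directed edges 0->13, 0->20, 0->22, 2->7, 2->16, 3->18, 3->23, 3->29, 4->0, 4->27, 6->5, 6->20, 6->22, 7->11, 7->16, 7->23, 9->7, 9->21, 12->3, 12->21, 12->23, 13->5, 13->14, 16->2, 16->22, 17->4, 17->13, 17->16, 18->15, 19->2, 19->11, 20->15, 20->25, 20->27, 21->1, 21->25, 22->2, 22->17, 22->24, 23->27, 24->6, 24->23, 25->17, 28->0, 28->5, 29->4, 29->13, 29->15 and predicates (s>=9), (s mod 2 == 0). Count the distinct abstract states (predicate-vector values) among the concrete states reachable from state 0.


BFS from 0:
Concrete reachable: {0, 2, 4, 5, 6, 7, 11, 13, 14, 15, 16, 17, 20, 22, 23, 24, 25, 27}
Abstract via predicates (s>=9), (s mod 2 == 0):
  (0,0) <- {5, 7}
  (0,1) <- {0, 2, 4, 6}
  (1,0) <- {11, 13, 15, 17, 23, 25, 27}
  (1,1) <- {14, 16, 20, 22, 24}
Distinct abstract states = 4

4


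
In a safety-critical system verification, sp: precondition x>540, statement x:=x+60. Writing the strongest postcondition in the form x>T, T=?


Formula: sp(P, x:=E) = exists old_x. (x = E[old_x/x]) AND P[old_x/x] (old_x is the value of x before the assignment; eliminate old_x by solving x = E[old_x/x] for old_x)
Step 1: Precondition P: x>540, i.e. old_x > 540
Step 2: Assignment gives x = old_x + 60, so old_x = x - 60
Step 3: Substitute into P: x - 60 > 540
Step 4: Simplify: x > 540+60 = 600

600


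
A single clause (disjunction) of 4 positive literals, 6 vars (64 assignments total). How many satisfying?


Step 1: Total=2^6=64
Step 2: Unsat when all 4 false: 2^2=4
Step 3: Sat=64-4=60

60


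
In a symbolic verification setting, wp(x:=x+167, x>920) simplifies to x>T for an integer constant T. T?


Formula: wp(x:=E, P) = P[E/x] (substitute E for x in postcondition)
Step 1: Postcondition: x>920
Step 2: Substitute x+167 for x: x+167>920
Step 3: Solve for x: x > 920-167 = 753

753


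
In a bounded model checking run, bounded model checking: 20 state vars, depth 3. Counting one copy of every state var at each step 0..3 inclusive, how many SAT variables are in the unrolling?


BMC unrolls to depth k, creating one copy of each state var for steps 0..k.
Step count = 3 + 1 = 4 (steps 0 through 3)
Vars per step = 20
Total = 20 * 4 = 80

80


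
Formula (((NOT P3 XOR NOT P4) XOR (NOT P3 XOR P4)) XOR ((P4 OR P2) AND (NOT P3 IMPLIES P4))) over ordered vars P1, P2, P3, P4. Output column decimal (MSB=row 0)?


Formula: (((NOT P3 XOR NOT P4) XOR (NOT P3 XOR P4)) XOR ((P4 OR P2) AND (NOT P3 IMPLIES P4))) over P1, P2, P3, P4 (16 rows)
Evaluate each row (bits = P1,P2,P3,P4, MSB first):
  row 0 [0000]: (((NOT 0 XOR NOT 0) XOR (NOT 0 XOR 0)) XOR ((0 OR 0) AND (NOT 0 IMPLIES 0))) -> 1
  row 1 [0001]: (((NOT 0 XOR NOT 1) XOR (NOT 0 XOR 1)) XOR ((1 OR 0) AND (NOT 0 IMPLIES 1))) -> 0
  row 2 [0010]: (((NOT 1 XOR NOT 0) XOR (NOT 1 XOR 0)) XOR ((0 OR 0) AND (NOT 1 IMPLIES 0))) -> 1
  row 3 [0011]: (((NOT 1 XOR NOT 1) XOR (NOT 1 XOR 1)) XOR ((1 OR 0) AND (NOT 1 IMPLIES 1))) -> 0
  row 4 [0100]: (((NOT 0 XOR NOT 0) XOR (NOT 0 XOR 0)) XOR ((0 OR 1) AND (NOT 0 IMPLIES 0))) -> 1
  row 5 [0101]: (((NOT 0 XOR NOT 1) XOR (NOT 0 XOR 1)) XOR ((1 OR 1) AND (NOT 0 IMPLIES 1))) -> 0
  row 6 [0110]: (((NOT 1 XOR NOT 0) XOR (NOT 1 XOR 0)) XOR ((0 OR 1) AND (NOT 1 IMPLIES 0))) -> 0
  row 7 [0111]: (((NOT 1 XOR NOT 1) XOR (NOT 1 XOR 1)) XOR ((1 OR 1) AND (NOT 1 IMPLIES 1))) -> 0
  row 8 [1000]: (((NOT 0 XOR NOT 0) XOR (NOT 0 XOR 0)) XOR ((0 OR 0) AND (NOT 0 IMPLIES 0))) -> 1
  row 9 [1001]: (((NOT 0 XOR NOT 1) XOR (NOT 0 XOR 1)) XOR ((1 OR 0) AND (NOT 0 IMPLIES 1))) -> 0
  row 10 [1010]: (((NOT 1 XOR NOT 0) XOR (NOT 1 XOR 0)) XOR ((0 OR 0) AND (NOT 1 IMPLIES 0))) -> 1
  row 11 [1011]: (((NOT 1 XOR NOT 1) XOR (NOT 1 XOR 1)) XOR ((1 OR 0) AND (NOT 1 IMPLIES 1))) -> 0
  row 12 [1100]: (((NOT 0 XOR NOT 0) XOR (NOT 0 XOR 0)) XOR ((0 OR 1) AND (NOT 0 IMPLIES 0))) -> 1
  row 13 [1101]: (((NOT 0 XOR NOT 1) XOR (NOT 0 XOR 1)) XOR ((1 OR 1) AND (NOT 0 IMPLIES 1))) -> 0
  row 14 [1110]: (((NOT 1 XOR NOT 0) XOR (NOT 1 XOR 0)) XOR ((0 OR 1) AND (NOT 1 IMPLIES 0))) -> 0
  row 15 [1111]: (((NOT 1 XOR NOT 1) XOR (NOT 1 XOR 1)) XOR ((1 OR 1) AND (NOT 1 IMPLIES 1))) -> 0
Full result column, 4 rows per line (P1,P2 fixed per line; P3,P4 runs 00..11 left to right):
  rows 0-3 [P1,P2=00]: 1010  = hex A
  rows 4-7 [P1,P2=01]: 1000  = hex 8
  rows 8-11 [P1,P2=10]: 1010  = hex A
  rows 12-15 [P1,P2=11]: 1000  = hex 8
Output column (row 0 .. row 15) = 1010100010101000
Output column grouped in 4s = 1010 1000 1010 1000 = 0xA8A8
Convert to decimal digit by digit (value = value*16 + digit):
  A -> 10
  10*16 + 8 = 168
  168*16 + 10 (A) = 2698
  2698*16 + 8 = 43176
Decimal = 43176

43176


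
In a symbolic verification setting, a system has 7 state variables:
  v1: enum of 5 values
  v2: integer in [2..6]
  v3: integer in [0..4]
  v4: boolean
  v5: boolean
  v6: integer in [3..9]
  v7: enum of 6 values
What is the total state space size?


State space = product of domain sizes of all variables.
Domain sizes:
  v1 (enum of 5 values): 5
  v2 (integer in [2..6]): 5
  v3 (integer in [0..4]): 5
  v4 (boolean): 2
  v5 (boolean): 2
  v6 (integer in [3..9]): 7
  v7 (enum of 6 values): 6
Product = 5 * 5 * 5 * 2 * 2 * 7 * 6 = 21000

21000


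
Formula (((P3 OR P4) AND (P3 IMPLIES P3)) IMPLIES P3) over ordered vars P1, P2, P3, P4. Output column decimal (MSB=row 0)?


Formula: (((P3 OR P4) AND (P3 IMPLIES P3)) IMPLIES P3) over P1, P2, P3, P4 (16 rows)
Evaluate each row (bits = P1,P2,P3,P4, MSB first):
  row 0 [0000]: (((0 OR 0) AND (0 IMPLIES 0)) IMPLIES 0) -> 1
  row 1 [0001]: (((0 OR 1) AND (0 IMPLIES 0)) IMPLIES 0) -> 0
  row 2 [0010]: (((1 OR 0) AND (1 IMPLIES 1)) IMPLIES 1) -> 1
  row 3 [0011]: (((1 OR 1) AND (1 IMPLIES 1)) IMPLIES 1) -> 1
  row 4 [0100]: (((0 OR 0) AND (0 IMPLIES 0)) IMPLIES 0) -> 1
  row 5 [0101]: (((0 OR 1) AND (0 IMPLIES 0)) IMPLIES 0) -> 0
  row 6 [0110]: (((1 OR 0) AND (1 IMPLIES 1)) IMPLIES 1) -> 1
  row 7 [0111]: (((1 OR 1) AND (1 IMPLIES 1)) IMPLIES 1) -> 1
  row 8 [1000]: (((0 OR 0) AND (0 IMPLIES 0)) IMPLIES 0) -> 1
  row 9 [1001]: (((0 OR 1) AND (0 IMPLIES 0)) IMPLIES 0) -> 0
  row 10 [1010]: (((1 OR 0) AND (1 IMPLIES 1)) IMPLIES 1) -> 1
  row 11 [1011]: (((1 OR 1) AND (1 IMPLIES 1)) IMPLIES 1) -> 1
  row 12 [1100]: (((0 OR 0) AND (0 IMPLIES 0)) IMPLIES 0) -> 1
  row 13 [1101]: (((0 OR 1) AND (0 IMPLIES 0)) IMPLIES 0) -> 0
  row 14 [1110]: (((1 OR 0) AND (1 IMPLIES 1)) IMPLIES 1) -> 1
  row 15 [1111]: (((1 OR 1) AND (1 IMPLIES 1)) IMPLIES 1) -> 1
Full result column, 4 rows per line (P1,P2 fixed per line; P3,P4 runs 00..11 left to right):
  rows 0-3 [P1,P2=00]: 1011  = hex B
  rows 4-7 [P1,P2=01]: 1011  = hex B
  rows 8-11 [P1,P2=10]: 1011  = hex B
  rows 12-15 [P1,P2=11]: 1011  = hex B
Output column (row 0 .. row 15) = 1011101110111011
Output column grouped in 4s = 1011 1011 1011 1011 = 0xBBBB
Convert to decimal digit by digit (value = value*16 + digit):
  B -> 11
  11*16 + 11 (B) = 187
  187*16 + 11 (B) = 3003
  3003*16 + 11 (B) = 48059
Decimal = 48059

48059
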